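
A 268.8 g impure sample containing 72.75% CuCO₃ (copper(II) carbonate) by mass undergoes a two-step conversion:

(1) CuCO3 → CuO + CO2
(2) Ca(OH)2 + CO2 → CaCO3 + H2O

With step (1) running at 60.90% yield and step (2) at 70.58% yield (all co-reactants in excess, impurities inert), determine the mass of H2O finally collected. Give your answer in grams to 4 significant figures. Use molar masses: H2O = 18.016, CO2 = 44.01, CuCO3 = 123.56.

Pure CuCO3 = 268.8 × 0.7275 = 195.55 g.
n(CuCO3) = 195.55 / 123.56 = 1.5826 mol.
Step 1 (CuCO3:CO2 = 1:1): theoretical n(CO2) = 1.5826 mol; at 60.90% yield, n(CO2) = 0.96383 mol.
Step 2 (CO2:H2O = 1:1): theoretical n(H2O) = 0.96383 mol, so theoretical mass = 0.96383 × 18.016 = 17.364 g.
At 70.58% yield, actual mass of H2O = 17.364 × 0.7058 = 12.256 g.

12.26 g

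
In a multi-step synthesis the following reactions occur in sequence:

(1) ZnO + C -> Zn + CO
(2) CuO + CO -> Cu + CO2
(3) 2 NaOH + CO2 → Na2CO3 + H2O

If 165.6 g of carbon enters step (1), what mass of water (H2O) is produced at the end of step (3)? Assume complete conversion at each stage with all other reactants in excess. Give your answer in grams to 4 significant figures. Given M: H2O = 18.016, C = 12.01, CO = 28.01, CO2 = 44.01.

248.4 g

n(C) = 165.6 / 12.01 = 13.789 mol.
Reaction (1): C→CO ratio 1:1 ⇒ n(CO) = 13.789 mol.
Reaction (2): CO→CO2 ratio 1:1 ⇒ n(CO2) = 13.789 mol.
Reaction (3): CO2→H2O ratio 1:1 ⇒ n(H2O) = 13.789 mol.
Mass of H2O = 13.789 × 18.016 = 248.41 g.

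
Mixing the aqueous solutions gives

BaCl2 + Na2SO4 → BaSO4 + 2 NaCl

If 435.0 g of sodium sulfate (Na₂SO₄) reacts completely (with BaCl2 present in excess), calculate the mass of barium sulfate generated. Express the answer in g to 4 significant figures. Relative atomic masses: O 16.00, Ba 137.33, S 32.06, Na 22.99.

714.8 g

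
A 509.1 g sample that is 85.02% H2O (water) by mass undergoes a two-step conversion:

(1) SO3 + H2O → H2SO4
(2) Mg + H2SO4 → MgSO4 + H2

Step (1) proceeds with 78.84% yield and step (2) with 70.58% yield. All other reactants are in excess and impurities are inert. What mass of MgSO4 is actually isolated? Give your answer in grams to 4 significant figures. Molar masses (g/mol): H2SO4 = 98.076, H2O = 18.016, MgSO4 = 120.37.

Pure H2O = 509.1 × 0.8502 = 432.84 g.
n(H2O) = 432.84 / 18.016 = 24.025 mol.
Step 1 (H2O:H2SO4 = 1:1): theoretical n(H2SO4) = 24.025 mol; at 78.84% yield, n(H2SO4) = 18.941 mol.
Step 2 (H2SO4:MgSO4 = 1:1): theoretical n(MgSO4) = 18.941 mol, so theoretical mass = 18.941 × 120.37 = 2280.0 g.
At 70.58% yield, actual mass of MgSO4 = 2280.0 × 0.7058 = 1609.2 g.

1609 g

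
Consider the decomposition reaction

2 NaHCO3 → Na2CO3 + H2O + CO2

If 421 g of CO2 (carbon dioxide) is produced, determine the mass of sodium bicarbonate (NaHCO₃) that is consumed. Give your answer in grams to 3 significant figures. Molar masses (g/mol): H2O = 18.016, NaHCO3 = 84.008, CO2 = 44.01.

1610 g

n(CO2) = 421.0 g / 44.01 g/mol = 9.566 mol.
From the equation the CO2:NaHCO3 mole ratio is 1:2, so n(NaHCO3) = 9.566 × 2/1 = 19.13 mol.
Mass of NaHCO3 = 19.13 mol × 84.008 g/mol = 1607 g.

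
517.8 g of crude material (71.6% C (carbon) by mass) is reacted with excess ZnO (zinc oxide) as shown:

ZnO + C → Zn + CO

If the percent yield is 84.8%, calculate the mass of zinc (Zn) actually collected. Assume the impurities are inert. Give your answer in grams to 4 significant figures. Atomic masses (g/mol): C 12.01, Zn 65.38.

1711 g

Pure C available = 517.8 g × 0.716 = 370.74 g.
M(C) = 12.01 g/mol.
M(Zn) = 65.38 g/mol.
n(C) = 370.74 g / 12.01 g/mol = 30.870 mol.
From the equation the C:Zn mole ratio is 1:1, so n(Zn) = 30.870 × 1/1 = 30.870 mol.
Mass of Zn = 30.870 mol × 65.38 g/mol = 2018.3 g.
Actual mass collected = 2018.3 g × 0.848 = 1711.5 g.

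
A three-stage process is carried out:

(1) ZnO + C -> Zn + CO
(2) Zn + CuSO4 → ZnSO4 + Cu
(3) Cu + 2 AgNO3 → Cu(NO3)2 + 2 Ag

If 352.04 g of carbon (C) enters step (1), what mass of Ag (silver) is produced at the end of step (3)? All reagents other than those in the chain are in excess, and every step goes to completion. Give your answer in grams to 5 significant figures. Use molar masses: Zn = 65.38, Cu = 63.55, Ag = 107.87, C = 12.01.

6323.8 g

n(C) = 352.04 / 12.01 = 29.3122 mol.
Reaction (1): C→Zn ratio 1:1 ⇒ n(Zn) = 29.3122 mol.
Reaction (2): Zn→Cu ratio 1:1 ⇒ n(Cu) = 29.3122 mol.
Reaction (3): Cu→Ag ratio 1:2 ⇒ n(Ag) = 58.6245 mol.
Mass of Ag = 58.6245 × 107.87 = 6323.82 g.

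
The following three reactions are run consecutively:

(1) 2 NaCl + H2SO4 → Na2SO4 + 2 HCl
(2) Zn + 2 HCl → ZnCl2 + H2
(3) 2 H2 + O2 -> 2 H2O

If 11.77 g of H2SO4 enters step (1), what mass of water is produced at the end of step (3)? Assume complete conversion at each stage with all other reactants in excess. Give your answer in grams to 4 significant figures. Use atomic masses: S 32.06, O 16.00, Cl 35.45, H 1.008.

M(H2SO4) = 2(1.008) + 32.06 + 4(16.00) = 98.076 g/mol.
M(H2O) = 2(1.008) + 16.00 = 18.016 g/mol.
n(H2SO4) = 11.77 / 98.076 = 0.12001 mol.
Reaction (1): H2SO4→HCl ratio 1:2 ⇒ n(HCl) = 0.24002 mol.
Reaction (2): HCl→H2 ratio 2:1 ⇒ n(H2) = 0.12001 mol.
Reaction (3): H2→H2O ratio 2:2 ⇒ n(H2O) = 0.12001 mol.
Mass of H2O = 0.12001 × 18.016 = 2.1621 g.

2.162 g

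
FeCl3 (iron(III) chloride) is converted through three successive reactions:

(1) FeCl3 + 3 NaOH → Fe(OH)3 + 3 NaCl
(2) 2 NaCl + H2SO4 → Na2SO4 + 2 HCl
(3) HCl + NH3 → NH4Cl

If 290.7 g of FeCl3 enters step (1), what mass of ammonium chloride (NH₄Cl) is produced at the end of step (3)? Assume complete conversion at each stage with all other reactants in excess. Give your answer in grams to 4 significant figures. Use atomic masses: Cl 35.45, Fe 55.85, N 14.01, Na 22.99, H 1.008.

M(FeCl3) = 55.85 + 3(35.45) = 162.20 g/mol.
M(NH4Cl) = 14.01 + 4(1.008) + 35.45 = 53.492 g/mol.
n(FeCl3) = 290.7 / 162.20 = 1.7922 mol.
Reaction (1): FeCl3→NaCl ratio 1:3 ⇒ n(NaCl) = 5.3767 mol.
Reaction (2): NaCl→HCl ratio 2:2 ⇒ n(HCl) = 5.3767 mol.
Reaction (3): HCl→NH4Cl ratio 1:1 ⇒ n(NH4Cl) = 5.3767 mol.
Mass of NH4Cl = 5.3767 × 53.492 = 287.61 g.

287.6 g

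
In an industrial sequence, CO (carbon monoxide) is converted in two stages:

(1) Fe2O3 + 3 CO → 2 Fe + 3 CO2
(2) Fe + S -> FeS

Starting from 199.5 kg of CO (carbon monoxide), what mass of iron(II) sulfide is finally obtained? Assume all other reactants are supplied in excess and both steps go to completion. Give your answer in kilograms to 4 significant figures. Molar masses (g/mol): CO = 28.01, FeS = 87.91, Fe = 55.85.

417.4 kg

199.5 kg = 199500 g.
n(CO) = 199500 / 28.01 = 7122.5 mol.
Step 1 gives a 3:2 ratio of CO to Fe, so n(Fe) = 4748.3 mol.
In step 2 the Fe:FeS ratio is 1:1, so n(FeS) = 4748.3 mol.
Mass of FeS = 4748.3 × 87.91 = 417420 g = 417.4 kg.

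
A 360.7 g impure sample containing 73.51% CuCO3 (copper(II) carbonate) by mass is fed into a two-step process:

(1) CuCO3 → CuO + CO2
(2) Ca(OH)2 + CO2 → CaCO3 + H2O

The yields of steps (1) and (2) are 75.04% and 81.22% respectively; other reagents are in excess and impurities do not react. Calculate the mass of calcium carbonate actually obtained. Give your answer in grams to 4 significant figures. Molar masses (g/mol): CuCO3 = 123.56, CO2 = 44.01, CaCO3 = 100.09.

Pure CuCO3 = 360.7 × 0.7351 = 265.15 g.
n(CuCO3) = 265.15 / 123.56 = 2.1459 mol.
Step 1 (CuCO3:CO2 = 1:1): theoretical n(CO2) = 2.1459 mol; at 75.04% yield, n(CO2) = 1.6103 mol.
Step 2 (CO2:CaCO3 = 1:1): theoretical n(CaCO3) = 1.6103 mol, so theoretical mass = 1.6103 × 100.09 = 161.18 g.
At 81.22% yield, actual mass of CaCO3 = 161.18 × 0.8122 = 130.91 g.

130.9 g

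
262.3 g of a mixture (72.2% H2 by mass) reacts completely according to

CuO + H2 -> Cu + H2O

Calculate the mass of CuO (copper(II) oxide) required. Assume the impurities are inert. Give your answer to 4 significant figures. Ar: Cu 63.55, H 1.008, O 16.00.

Mass of pure H2 = 262.3 g × 0.722 = 189.38 g.
M(H2) = 2(1.008) = 2.016 g/mol.
M(CuO) = 63.55 + 16.00 = 79.55 g/mol.
n(H2) = 189.38 g / 2.016 g/mol = 93.939 mol.
From the equation the H2:CuO mole ratio is 1:1, so n(CuO) = 93.939 × 1/1 = 93.939 mol.
Mass of CuO = 93.939 mol × 79.55 g/mol = 7472.8 g.

7473 g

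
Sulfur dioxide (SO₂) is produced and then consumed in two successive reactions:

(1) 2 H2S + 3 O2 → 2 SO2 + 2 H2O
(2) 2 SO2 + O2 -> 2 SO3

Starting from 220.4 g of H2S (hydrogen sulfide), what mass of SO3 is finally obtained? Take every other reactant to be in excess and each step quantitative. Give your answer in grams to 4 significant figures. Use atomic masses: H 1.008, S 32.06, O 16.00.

M(H2S) = 2(1.008) + 32.06 = 34.076 g/mol.
M(SO3) = 32.06 + 3(16.00) = 80.06 g/mol.
n(H2S) = 220.40 / 34.076 = 6.4679 mol.
Step 1 gives a 2:2 ratio of H2S to SO2, so n(SO2) = 6.4679 mol.
In step 2 the SO2:SO3 ratio is 2:2, so n(SO3) = 6.4679 mol.
Mass of SO3 = 6.4679 × 80.06 = 517.82 g.

517.8 g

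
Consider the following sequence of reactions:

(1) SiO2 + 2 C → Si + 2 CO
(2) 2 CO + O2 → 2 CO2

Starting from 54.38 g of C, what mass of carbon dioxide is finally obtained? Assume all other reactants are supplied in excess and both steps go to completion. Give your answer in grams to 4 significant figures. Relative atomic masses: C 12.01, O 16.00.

199.3 g

M(C) = 12.01 g/mol.
M(CO2) = 12.01 + 2(16.00) = 44.01 g/mol.
n(C) = 54.380 / 12.01 = 4.5279 mol.
Step 1 gives a 2:2 ratio of C to CO, so n(CO) = 4.5279 mol.
In step 2 the CO:CO2 ratio is 2:2, so n(CO2) = 4.5279 mol.
Mass of CO2 = 4.5279 × 44.01 = 199.27 g.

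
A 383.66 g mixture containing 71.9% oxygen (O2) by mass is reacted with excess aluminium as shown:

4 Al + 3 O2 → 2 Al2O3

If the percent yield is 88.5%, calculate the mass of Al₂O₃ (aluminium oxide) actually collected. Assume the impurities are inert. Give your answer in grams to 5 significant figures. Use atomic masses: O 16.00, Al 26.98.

518.57 g

Pure O2 available = 383.66 g × 0.719 = 275.852 g.
M(O2) = 2(16.00) = 32.00 g/mol.
M(Al2O3) = 2(26.98) + 3(16.00) = 101.96 g/mol.
n(O2) = 275.852 g / 32.00 g/mol = 8.62036 mol.
From the equation the O2:Al2O3 mole ratio is 3:2, so n(Al2O3) = 8.62036 × 2/3 = 5.74691 mol.
Mass of Al2O3 = 5.74691 mol × 101.96 g/mol = 585.955 g.
Actual mass collected = 585.955 g × 0.885 = 518.570 g.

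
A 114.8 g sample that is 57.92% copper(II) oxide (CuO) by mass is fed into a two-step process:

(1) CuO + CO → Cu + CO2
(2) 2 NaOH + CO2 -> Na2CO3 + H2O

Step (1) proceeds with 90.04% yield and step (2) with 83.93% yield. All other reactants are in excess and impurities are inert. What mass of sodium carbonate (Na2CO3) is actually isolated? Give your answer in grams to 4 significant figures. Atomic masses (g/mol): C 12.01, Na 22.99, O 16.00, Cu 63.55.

Pure CuO = 114.8 × 0.5792 = 66.492 g.
M(CuO) = 63.55 + 16.00 = 79.55 g/mol.
M(Na2CO3) = 2(22.99) + 12.01 + 3(16.00) = 105.99 g/mol.
n(CuO) = 66.492 / 79.55 = 0.83585 mol.
Step 1 (CuO:CO2 = 1:1): theoretical n(CO2) = 0.83585 mol; at 90.04% yield, n(CO2) = 0.75260 mol.
Step 2 (CO2:Na2CO3 = 1:1): theoretical n(Na2CO3) = 0.75260 mol, so theoretical mass = 0.75260 × 105.99 = 79.768 g.
At 83.93% yield, actual mass of Na2CO3 = 79.768 × 0.8393 = 66.950 g.

66.95 g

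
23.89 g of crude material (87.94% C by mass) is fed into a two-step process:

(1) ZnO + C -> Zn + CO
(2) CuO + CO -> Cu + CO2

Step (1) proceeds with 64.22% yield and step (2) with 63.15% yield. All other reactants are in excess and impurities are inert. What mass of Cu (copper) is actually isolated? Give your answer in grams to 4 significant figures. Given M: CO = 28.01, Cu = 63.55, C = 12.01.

Pure C = 23.89 × 0.8794 = 21.009 g.
n(C) = 21.009 / 12.01 = 1.7493 mol.
Step 1 (C:CO = 1:1): theoretical n(CO) = 1.7493 mol; at 64.22% yield, n(CO) = 1.1234 mol.
Step 2 (CO:Cu = 1:1): theoretical n(Cu) = 1.1234 mol, so theoretical mass = 1.1234 × 63.55 = 71.391 g.
At 63.15% yield, actual mass of Cu = 71.391 × 0.6315 = 45.084 g.

45.08 g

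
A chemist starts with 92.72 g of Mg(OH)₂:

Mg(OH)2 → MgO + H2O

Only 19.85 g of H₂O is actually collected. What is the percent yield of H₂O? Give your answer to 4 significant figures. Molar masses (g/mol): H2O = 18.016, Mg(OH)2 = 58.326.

n(Mg(OH)2) = 92.720 g / 58.326 g/mol = 1.5897 mol.
From the equation the Mg(OH)2:H2O mole ratio is 1:1, so n(H2O) = 1.5897 × 1/1 = 1.5897 mol.
Mass of H2O = 1.5897 mol × 18.016 g/mol = 28.640 g.
This is the theoretical yield. Percent yield = 19.85 g / 28.640 g × 100% = 69.309%.

69.31 %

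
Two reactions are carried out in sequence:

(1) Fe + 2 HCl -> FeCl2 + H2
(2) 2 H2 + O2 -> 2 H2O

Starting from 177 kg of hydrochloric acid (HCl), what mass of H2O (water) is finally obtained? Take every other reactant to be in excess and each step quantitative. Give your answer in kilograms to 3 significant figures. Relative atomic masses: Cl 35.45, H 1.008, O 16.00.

M(HCl) = 1.008 + 35.45 = 36.458 g/mol.
M(H2O) = 2(1.008) + 16.00 = 18.016 g/mol.
177 kg = 177000 g.
n(HCl) = 177000 / 36.458 = 4855 mol.
Step 1 gives a 2:1 ratio of HCl to H2, so n(H2) = 2427 mol.
In step 2 the H2:H2O ratio is 2:2, so n(H2O) = 2427 mol.
Mass of H2O = 2427 × 18.016 = 43730 g = 43.7 kg.

43.7 kg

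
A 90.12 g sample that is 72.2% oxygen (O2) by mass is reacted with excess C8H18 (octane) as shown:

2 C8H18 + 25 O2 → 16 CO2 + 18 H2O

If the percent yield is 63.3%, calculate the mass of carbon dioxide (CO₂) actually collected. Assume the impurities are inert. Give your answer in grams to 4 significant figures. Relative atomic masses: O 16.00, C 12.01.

Pure O2 available = 90.12 g × 0.722 = 65.067 g.
M(O2) = 2(16.00) = 32.00 g/mol.
M(CO2) = 12.01 + 2(16.00) = 44.01 g/mol.
n(O2) = 65.067 g / 32.00 g/mol = 2.0333 mol.
From the equation the O2:CO2 mole ratio is 25:16, so n(CO2) = 2.0333 × 16/25 = 1.3013 mol.
Mass of CO2 = 1.3013 mol × 44.01 g/mol = 57.272 g.
Actual mass collected = 57.272 g × 0.633 = 36.253 g.

36.25 g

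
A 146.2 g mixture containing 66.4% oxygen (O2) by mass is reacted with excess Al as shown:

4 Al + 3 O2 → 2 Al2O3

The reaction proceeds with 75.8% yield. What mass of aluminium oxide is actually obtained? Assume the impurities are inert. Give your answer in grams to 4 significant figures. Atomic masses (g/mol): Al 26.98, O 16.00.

156.3 g

Pure O2 available = 146.2 g × 0.664 = 97.077 g.
M(O2) = 2(16.00) = 32.00 g/mol.
M(Al2O3) = 2(26.98) + 3(16.00) = 101.96 g/mol.
n(O2) = 97.077 g / 32.00 g/mol = 3.0337 mol.
From the equation the O2:Al2O3 mole ratio is 3:2, so n(Al2O3) = 3.0337 × 2/3 = 2.0224 mol.
Mass of Al2O3 = 2.0224 mol × 101.96 g/mol = 206.21 g.
Actual mass collected = 206.21 g × 0.758 = 156.31 g.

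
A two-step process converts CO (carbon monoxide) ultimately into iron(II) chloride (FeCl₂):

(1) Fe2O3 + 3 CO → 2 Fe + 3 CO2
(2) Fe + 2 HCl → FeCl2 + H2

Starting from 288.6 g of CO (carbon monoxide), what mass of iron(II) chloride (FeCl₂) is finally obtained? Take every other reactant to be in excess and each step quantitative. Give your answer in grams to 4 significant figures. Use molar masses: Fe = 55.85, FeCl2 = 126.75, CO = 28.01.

n(CO) = 288.60 / 28.01 = 10.303 mol.
Step 1 gives a 3:2 ratio of CO to Fe, so n(Fe) = 6.8690 mol.
In step 2 the Fe:FeCl2 ratio is 1:1, so n(FeCl2) = 6.8690 mol.
Mass of FeCl2 = 6.8690 × 126.75 = 870.64 g.

870.6 g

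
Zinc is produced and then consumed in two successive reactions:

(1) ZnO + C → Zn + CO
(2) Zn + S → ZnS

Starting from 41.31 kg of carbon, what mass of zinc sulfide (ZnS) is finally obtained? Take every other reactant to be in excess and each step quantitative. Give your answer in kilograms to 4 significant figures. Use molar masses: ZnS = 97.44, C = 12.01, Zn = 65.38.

41.31 kg = 41310 g.
n(C) = 41310 / 12.01 = 3439.6 mol.
Step 1 gives a 1:1 ratio of C to Zn, so n(Zn) = 3439.6 mol.
In step 2 the Zn:ZnS ratio is 1:1, so n(ZnS) = 3439.6 mol.
Mass of ZnS = 3439.6 × 97.44 = 335160 g = 335.2 kg.

335.2 kg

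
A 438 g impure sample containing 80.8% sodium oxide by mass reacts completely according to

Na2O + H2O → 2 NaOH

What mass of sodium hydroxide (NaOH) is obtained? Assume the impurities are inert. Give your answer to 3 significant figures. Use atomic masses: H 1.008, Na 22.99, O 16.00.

Mass of pure Na2O = 438 g × 0.808 = 353.9 g.
M(Na2O) = 2(22.99) + 16.00 = 61.98 g/mol.
M(NaOH) = 22.99 + 16.00 + 1.008 = 39.998 g/mol.
n(Na2O) = 353.9 g / 61.98 g/mol = 5.710 mol.
From the equation the Na2O:NaOH mole ratio is 1:2, so n(NaOH) = 5.710 × 2/1 = 11.42 mol.
Mass of NaOH = 11.42 mol × 39.998 g/mol = 456.8 g.

457 g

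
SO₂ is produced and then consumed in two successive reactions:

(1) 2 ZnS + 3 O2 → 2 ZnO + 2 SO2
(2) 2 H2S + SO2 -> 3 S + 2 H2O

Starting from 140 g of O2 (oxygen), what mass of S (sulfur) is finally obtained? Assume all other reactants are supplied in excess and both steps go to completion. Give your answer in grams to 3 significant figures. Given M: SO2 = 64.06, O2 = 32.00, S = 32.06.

281 g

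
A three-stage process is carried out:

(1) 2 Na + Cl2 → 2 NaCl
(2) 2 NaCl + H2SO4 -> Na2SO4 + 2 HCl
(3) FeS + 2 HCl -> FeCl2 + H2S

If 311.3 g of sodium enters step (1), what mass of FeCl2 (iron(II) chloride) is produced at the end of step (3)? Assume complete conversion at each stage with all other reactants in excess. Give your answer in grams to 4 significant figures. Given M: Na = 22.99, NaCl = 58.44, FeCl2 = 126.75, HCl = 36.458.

858.1 g

n(Na) = 311.3 / 22.99 = 13.541 mol.
Reaction (1): Na→NaCl ratio 2:2 ⇒ n(NaCl) = 13.541 mol.
Reaction (2): NaCl→HCl ratio 2:2 ⇒ n(HCl) = 13.541 mol.
Reaction (3): HCl→FeCl2 ratio 2:1 ⇒ n(FeCl2) = 6.7703 mol.
Mass of FeCl2 = 6.7703 × 126.75 = 858.14 g.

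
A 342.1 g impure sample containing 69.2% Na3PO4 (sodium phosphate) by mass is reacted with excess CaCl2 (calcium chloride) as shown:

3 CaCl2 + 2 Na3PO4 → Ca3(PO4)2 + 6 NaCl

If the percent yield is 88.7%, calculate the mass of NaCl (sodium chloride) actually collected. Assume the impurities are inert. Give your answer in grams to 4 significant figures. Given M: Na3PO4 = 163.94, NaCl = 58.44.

224.6 g

Pure Na3PO4 available = 342.1 g × 0.692 = 236.73 g.
n(Na3PO4) = 236.73 g / 163.94 g/mol = 1.4440 mol.
From the equation the Na3PO4:NaCl mole ratio is 2:6, so n(NaCl) = 1.4440 × 6/2 = 4.3321 mol.
Mass of NaCl = 4.3321 mol × 58.44 g/mol = 253.17 g.
Actual mass collected = 253.17 g × 0.887 = 224.56 g.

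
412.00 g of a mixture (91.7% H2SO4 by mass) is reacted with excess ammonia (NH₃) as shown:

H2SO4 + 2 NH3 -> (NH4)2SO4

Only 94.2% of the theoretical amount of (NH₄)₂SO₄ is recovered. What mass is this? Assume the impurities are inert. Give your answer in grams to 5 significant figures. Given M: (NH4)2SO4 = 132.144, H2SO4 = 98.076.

Pure H2SO4 available = 412.00 g × 0.917 = 377.804 g.
n(H2SO4) = 377.804 g / 98.076 g/mol = 3.85216 mol.
From the equation the H2SO4:(NH4)2SO4 mole ratio is 1:1, so n((NH4)2SO4) = 3.85216 × 1/1 = 3.85216 mol.
Mass of (NH4)2SO4 = 3.85216 mol × 132.144 g/mol = 509.039 g.
Actual mass collected = 509.039 g × 0.942 = 479.515 g.

479.51 g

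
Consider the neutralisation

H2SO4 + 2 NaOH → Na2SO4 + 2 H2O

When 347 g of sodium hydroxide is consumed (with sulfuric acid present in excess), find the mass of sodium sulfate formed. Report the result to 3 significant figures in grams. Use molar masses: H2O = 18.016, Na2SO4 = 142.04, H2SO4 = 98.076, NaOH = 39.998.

616 g

n(NaOH) = 347.0 g / 39.998 g/mol = 8.675 mol.
From the equation the NaOH:Na2SO4 mole ratio is 2:1, so n(Na2SO4) = 8.675 × 1/2 = 4.338 mol.
Mass of Na2SO4 = 4.338 mol × 142.04 g/mol = 616.1 g.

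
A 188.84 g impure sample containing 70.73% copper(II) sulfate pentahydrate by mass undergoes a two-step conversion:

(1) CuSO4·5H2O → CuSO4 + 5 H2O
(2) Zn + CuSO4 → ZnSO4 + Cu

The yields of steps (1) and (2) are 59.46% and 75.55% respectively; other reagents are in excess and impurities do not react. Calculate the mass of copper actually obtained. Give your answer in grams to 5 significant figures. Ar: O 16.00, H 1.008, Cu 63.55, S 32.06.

Pure CuSO4·5H2O = 188.84 × 0.7073 = 133.567 g.
M(CuSO4·5H2O) = 63.55 + 32.06 + 9(16.00) + 10(1.008) = 249.69 g/mol.
M(Cu) = 63.55 g/mol.
n(CuSO4·5H2O) = 133.567 / 249.69 = 0.534929 mol.
Step 1 (CuSO4·5H2O:CuSO4 = 1:1): theoretical n(CuSO4) = 0.534929 mol; at 59.46% yield, n(CuSO4) = 0.318069 mol.
Step 2 (CuSO4:Cu = 1:1): theoretical n(Cu) = 0.318069 mol, so theoretical mass = 0.318069 × 63.55 = 20.2133 g.
At 75.55% yield, actual mass of Cu = 20.2133 × 0.7555 = 15.2711 g.

15.271 g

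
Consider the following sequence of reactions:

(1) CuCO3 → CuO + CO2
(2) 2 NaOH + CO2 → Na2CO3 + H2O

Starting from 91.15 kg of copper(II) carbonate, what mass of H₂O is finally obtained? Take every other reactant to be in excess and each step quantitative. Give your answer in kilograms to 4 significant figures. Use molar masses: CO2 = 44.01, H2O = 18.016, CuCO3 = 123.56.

91.15 kg = 91150 g.
n(CuCO3) = 91150 / 123.56 = 737.70 mol.
Step 1 gives a 1:1 ratio of CuCO3 to CO2, so n(CO2) = 737.70 mol.
In step 2 the CO2:H2O ratio is 1:1, so n(H2O) = 737.70 mol.
Mass of H2O = 737.70 × 18.016 = 13290 g = 13.29 kg.

13.29 kg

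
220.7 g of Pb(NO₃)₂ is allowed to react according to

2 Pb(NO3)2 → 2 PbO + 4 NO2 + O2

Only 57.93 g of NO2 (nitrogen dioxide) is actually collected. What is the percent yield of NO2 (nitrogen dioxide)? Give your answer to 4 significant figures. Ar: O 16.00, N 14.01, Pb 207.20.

94.48 %

M(Pb(NO3)2) = 207.20 + 2(14.01) + 6(16.00) = 331.22 g/mol.
M(NO2) = 14.01 + 2(16.00) = 46.01 g/mol.
n(Pb(NO3)2) = 220.70 g / 331.22 g/mol = 0.66632 mol.
From the equation the Pb(NO3)2:NO2 mole ratio is 2:4, so n(NO2) = 0.66632 × 4/2 = 1.3326 mol.
Mass of NO2 = 1.3326 mol × 46.01 g/mol = 61.315 g.
This is the theoretical yield. Percent yield = 57.93 g / 61.315 g × 100% = 94.479%.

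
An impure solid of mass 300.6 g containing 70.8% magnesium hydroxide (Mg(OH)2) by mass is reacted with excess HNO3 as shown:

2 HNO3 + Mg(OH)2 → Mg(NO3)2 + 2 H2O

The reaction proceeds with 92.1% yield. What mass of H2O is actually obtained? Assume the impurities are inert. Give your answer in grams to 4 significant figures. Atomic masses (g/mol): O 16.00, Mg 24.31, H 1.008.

Pure Mg(OH)2 available = 300.6 g × 0.708 = 212.82 g.
M(Mg(OH)2) = 24.31 + 2(16.00) + 2(1.008) = 58.326 g/mol.
M(H2O) = 2(1.008) + 16.00 = 18.016 g/mol.
n(Mg(OH)2) = 212.82 g / 58.326 g/mol = 3.6489 mol.
From the equation the Mg(OH)2:H2O mole ratio is 1:2, so n(H2O) = 3.6489 × 2/1 = 7.2978 mol.
Mass of H2O = 7.2978 mol × 18.016 g/mol = 131.48 g.
Actual mass collected = 131.48 g × 0.921 = 121.09 g.

121.1 g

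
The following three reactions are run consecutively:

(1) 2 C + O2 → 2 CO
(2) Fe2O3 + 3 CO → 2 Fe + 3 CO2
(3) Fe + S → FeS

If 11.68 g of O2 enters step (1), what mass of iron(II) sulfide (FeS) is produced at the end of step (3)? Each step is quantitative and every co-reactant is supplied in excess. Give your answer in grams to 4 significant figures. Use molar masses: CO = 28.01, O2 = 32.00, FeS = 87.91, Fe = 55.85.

42.78 g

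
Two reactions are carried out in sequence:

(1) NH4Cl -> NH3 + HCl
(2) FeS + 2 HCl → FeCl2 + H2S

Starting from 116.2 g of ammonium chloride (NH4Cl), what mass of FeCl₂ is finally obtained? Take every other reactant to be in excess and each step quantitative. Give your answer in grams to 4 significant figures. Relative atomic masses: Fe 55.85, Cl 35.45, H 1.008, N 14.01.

M(NH4Cl) = 14.01 + 4(1.008) + 35.45 = 53.492 g/mol.
M(FeCl2) = 55.85 + 2(35.45) = 126.75 g/mol.
n(NH4Cl) = 116.20 / 53.492 = 2.1723 mol.
Step 1 gives a 1:1 ratio of NH4Cl to HCl, so n(HCl) = 2.1723 mol.
In step 2 the HCl:FeCl2 ratio is 2:1, so n(FeCl2) = 1.0861 mol.
Mass of FeCl2 = 1.0861 × 126.75 = 137.67 g.

137.7 g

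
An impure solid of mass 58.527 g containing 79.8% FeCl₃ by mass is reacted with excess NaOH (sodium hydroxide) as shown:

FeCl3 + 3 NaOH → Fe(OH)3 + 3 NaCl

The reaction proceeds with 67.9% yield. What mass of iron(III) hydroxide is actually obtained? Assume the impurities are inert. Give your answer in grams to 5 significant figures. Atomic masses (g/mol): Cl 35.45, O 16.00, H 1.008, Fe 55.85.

20.895 g

Pure FeCl3 available = 58.527 g × 0.798 = 46.7045 g.
M(FeCl3) = 55.85 + 3(35.45) = 162.20 g/mol.
M(Fe(OH)3) = 55.85 + 3(16.00) + 3(1.008) = 106.874 g/mol.
n(FeCl3) = 46.7045 g / 162.20 g/mol = 0.287944 mol.
From the equation the FeCl3:Fe(OH)3 mole ratio is 1:1, so n(Fe(OH)3) = 0.287944 × 1/1 = 0.287944 mol.
Mass of Fe(OH)3 = 0.287944 mol × 106.874 g/mol = 30.7737 g.
Actual mass collected = 30.7737 g × 0.679 = 20.8954 g.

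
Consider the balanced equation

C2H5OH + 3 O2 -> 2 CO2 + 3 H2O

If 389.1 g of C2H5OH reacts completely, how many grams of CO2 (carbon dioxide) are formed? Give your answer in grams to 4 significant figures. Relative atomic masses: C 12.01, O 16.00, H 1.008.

743.4 g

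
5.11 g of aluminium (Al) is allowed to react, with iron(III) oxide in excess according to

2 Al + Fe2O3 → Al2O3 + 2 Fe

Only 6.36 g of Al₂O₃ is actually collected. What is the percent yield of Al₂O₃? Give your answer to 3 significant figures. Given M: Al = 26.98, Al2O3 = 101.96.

n(Al) = 5.110 g / 26.98 g/mol = 0.1894 mol.
From the equation the Al:Al2O3 mole ratio is 2:1, so n(Al2O3) = 0.1894 × 1/2 = 0.09470 mol.
Mass of Al2O3 = 0.09470 mol × 101.96 g/mol = 9.656 g.
This is the theoretical yield. Percent yield = 6.36 g / 9.656 g × 100% = 65.87%.

65.9 %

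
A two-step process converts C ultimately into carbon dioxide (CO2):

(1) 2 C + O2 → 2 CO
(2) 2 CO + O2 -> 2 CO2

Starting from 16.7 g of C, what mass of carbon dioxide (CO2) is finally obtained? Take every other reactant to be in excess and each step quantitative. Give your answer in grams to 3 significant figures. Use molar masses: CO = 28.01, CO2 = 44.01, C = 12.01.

61.2 g

n(C) = 16.70 / 12.01 = 1.391 mol.
Step 1 gives a 2:2 ratio of C to CO, so n(CO) = 1.391 mol.
In step 2 the CO:CO2 ratio is 2:2, so n(CO2) = 1.391 mol.
Mass of CO2 = 1.391 × 44.01 = 61.20 g.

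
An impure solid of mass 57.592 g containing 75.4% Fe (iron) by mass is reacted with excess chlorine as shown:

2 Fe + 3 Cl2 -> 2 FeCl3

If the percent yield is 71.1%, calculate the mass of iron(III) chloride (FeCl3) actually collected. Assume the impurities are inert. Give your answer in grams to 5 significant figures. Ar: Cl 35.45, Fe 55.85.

89.667 g

Pure Fe available = 57.592 g × 0.754 = 43.4244 g.
M(Fe) = 55.85 g/mol.
M(FeCl3) = 55.85 + 3(35.45) = 162.20 g/mol.
n(Fe) = 43.4244 g / 55.85 g/mol = 0.777518 mol.
From the equation the Fe:FeCl3 mole ratio is 2:2, so n(FeCl3) = 0.777518 × 2/2 = 0.777518 mol.
Mass of FeCl3 = 0.777518 mol × 162.20 g/mol = 126.113 g.
Actual mass collected = 126.113 g × 0.711 = 89.6666 g.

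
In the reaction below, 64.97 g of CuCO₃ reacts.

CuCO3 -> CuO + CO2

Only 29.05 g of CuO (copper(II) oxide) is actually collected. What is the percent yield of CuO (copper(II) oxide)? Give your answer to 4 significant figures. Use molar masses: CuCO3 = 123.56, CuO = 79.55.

n(CuCO3) = 64.970 g / 123.56 g/mol = 0.52582 mol.
From the equation the CuCO3:CuO mole ratio is 1:1, so n(CuO) = 0.52582 × 1/1 = 0.52582 mol.
Mass of CuO = 0.52582 mol × 79.55 g/mol = 41.829 g.
This is the theoretical yield. Percent yield = 29.05 g / 41.829 g × 100% = 69.450%.

69.45 %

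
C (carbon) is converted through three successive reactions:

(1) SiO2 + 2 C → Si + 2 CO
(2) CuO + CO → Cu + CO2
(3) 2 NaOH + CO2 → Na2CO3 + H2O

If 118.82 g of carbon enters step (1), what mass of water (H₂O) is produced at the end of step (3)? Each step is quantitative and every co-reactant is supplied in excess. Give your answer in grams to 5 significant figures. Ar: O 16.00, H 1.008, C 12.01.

M(C) = 12.01 g/mol.
M(H2O) = 2(1.008) + 16.00 = 18.016 g/mol.
n(C) = 118.82 / 12.01 = 9.89342 mol.
Reaction (1): C→CO ratio 2:2 ⇒ n(CO) = 9.89342 mol.
Reaction (2): CO→CO2 ratio 1:1 ⇒ n(CO2) = 9.89342 mol.
Reaction (3): CO2→H2O ratio 1:1 ⇒ n(H2O) = 9.89342 mol.
Mass of H2O = 9.89342 × 18.016 = 178.240 g.

178.24 g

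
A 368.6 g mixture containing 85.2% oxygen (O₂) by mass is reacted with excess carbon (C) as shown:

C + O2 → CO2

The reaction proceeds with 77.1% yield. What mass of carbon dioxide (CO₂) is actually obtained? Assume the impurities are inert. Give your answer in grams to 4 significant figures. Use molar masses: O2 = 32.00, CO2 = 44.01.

333.0 g

Pure O2 available = 368.6 g × 0.852 = 314.05 g.
n(O2) = 314.05 g / 32.00 g/mol = 9.8140 mol.
From the equation the O2:CO2 mole ratio is 1:1, so n(CO2) = 9.8140 × 1/1 = 9.8140 mol.
Mass of CO2 = 9.8140 mol × 44.01 g/mol = 431.91 g.
Actual mass collected = 431.91 g × 0.771 = 333.00 g.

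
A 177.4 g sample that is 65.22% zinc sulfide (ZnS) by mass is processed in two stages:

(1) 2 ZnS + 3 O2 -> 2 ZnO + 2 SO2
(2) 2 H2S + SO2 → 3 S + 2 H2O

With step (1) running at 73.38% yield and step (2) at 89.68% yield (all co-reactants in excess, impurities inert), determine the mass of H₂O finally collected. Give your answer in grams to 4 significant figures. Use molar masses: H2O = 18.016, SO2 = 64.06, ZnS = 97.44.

Pure ZnS = 177.4 × 0.6522 = 115.70 g.
n(ZnS) = 115.70 / 97.44 = 1.1874 mol.
Step 1 (ZnS:SO2 = 2:2): theoretical n(SO2) = 1.1874 mol; at 73.38% yield, n(SO2) = 0.87131 mol.
Step 2 (SO2:H2O = 1:2): theoretical n(H2O) = 1.7426 mol, so theoretical mass = 1.7426 × 18.016 = 31.395 g.
At 89.68% yield, actual mass of H2O = 31.395 × 0.8968 = 28.155 g.

28.16 g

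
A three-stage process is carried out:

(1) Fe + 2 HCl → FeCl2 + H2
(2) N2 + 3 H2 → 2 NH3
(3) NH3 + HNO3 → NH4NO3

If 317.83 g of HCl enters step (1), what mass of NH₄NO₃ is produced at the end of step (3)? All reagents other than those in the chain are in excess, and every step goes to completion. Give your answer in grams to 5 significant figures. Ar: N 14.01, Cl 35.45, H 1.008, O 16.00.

232.62 g

M(HCl) = 1.008 + 35.45 = 36.458 g/mol.
M(NH4NO3) = 2(14.01) + 4(1.008) + 3(16.00) = 80.052 g/mol.
n(HCl) = 317.83 / 36.458 = 8.71770 mol.
Reaction (1): HCl→H2 ratio 2:1 ⇒ n(H2) = 4.35885 mol.
Reaction (2): H2→NH3 ratio 3:2 ⇒ n(NH3) = 2.90590 mol.
Reaction (3): NH3→NH4NO3 ratio 1:1 ⇒ n(NH4NO3) = 2.90590 mol.
Mass of NH4NO3 = 2.90590 × 80.052 = 232.623 g.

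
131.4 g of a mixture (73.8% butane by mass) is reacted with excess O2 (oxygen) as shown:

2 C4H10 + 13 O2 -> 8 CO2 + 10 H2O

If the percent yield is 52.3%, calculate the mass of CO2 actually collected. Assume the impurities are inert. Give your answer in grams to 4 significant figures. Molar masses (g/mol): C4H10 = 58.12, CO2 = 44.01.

153.6 g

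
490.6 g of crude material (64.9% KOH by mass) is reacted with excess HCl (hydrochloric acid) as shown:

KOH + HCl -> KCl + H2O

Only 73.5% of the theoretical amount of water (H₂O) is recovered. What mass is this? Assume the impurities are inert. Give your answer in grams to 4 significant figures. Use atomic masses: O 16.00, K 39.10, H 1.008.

Pure KOH available = 490.6 g × 0.649 = 318.40 g.
M(KOH) = 39.10 + 16.00 + 1.008 = 56.108 g/mol.
M(H2O) = 2(1.008) + 16.00 = 18.016 g/mol.
n(KOH) = 318.40 g / 56.108 g/mol = 5.6748 mol.
From the equation the KOH:H2O mole ratio is 1:1, so n(H2O) = 5.6748 × 1/1 = 5.6748 mol.
Mass of H2O = 5.6748 mol × 18.016 g/mol = 102.24 g.
Actual mass collected = 102.24 g × 0.735 = 75.144 g.

75.14 g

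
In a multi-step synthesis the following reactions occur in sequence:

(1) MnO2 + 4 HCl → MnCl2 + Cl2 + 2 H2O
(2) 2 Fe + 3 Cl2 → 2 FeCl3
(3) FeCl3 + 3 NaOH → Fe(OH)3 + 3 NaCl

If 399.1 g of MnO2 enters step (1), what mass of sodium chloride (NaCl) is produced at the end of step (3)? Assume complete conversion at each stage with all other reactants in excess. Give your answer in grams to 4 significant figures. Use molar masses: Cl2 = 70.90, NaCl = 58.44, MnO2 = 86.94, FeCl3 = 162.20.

536.5 g

n(MnO2) = 399.1 / 86.94 = 4.5905 mol.
Reaction (1): MnO2→Cl2 ratio 1:1 ⇒ n(Cl2) = 4.5905 mol.
Reaction (2): Cl2→FeCl3 ratio 3:2 ⇒ n(FeCl3) = 3.0603 mol.
Reaction (3): FeCl3→NaCl ratio 1:3 ⇒ n(NaCl) = 9.1810 mol.
Mass of NaCl = 9.1810 × 58.44 = 536.54 g.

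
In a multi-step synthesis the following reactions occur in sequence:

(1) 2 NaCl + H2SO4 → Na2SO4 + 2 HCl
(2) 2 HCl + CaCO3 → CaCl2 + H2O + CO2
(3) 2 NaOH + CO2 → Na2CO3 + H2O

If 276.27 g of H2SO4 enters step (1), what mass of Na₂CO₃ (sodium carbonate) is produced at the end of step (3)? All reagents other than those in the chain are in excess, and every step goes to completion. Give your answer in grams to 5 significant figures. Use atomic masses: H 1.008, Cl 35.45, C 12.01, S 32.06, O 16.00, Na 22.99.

M(H2SO4) = 2(1.008) + 32.06 + 4(16.00) = 98.076 g/mol.
M(Na2CO3) = 2(22.99) + 12.01 + 3(16.00) = 105.99 g/mol.
n(H2SO4) = 276.27 / 98.076 = 2.81690 mol.
Reaction (1): H2SO4→HCl ratio 1:2 ⇒ n(HCl) = 5.63379 mol.
Reaction (2): HCl→CO2 ratio 2:1 ⇒ n(CO2) = 2.81690 mol.
Reaction (3): CO2→Na2CO3 ratio 1:1 ⇒ n(Na2CO3) = 2.81690 mol.
Mass of Na2CO3 = 2.81690 × 105.99 = 298.563 g.

298.56 g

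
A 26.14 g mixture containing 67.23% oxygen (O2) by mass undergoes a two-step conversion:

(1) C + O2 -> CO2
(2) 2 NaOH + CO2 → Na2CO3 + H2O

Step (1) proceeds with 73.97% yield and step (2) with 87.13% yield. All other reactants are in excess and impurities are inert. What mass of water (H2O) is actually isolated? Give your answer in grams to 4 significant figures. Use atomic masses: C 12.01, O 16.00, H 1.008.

6.377 g

Pure O2 = 26.14 × 0.6723 = 17.574 g.
M(O2) = 2(16.00) = 32.00 g/mol.
M(H2O) = 2(1.008) + 16.00 = 18.016 g/mol.
n(O2) = 17.574 / 32.00 = 0.54919 mol.
Step 1 (O2:CO2 = 1:1): theoretical n(CO2) = 0.54919 mol; at 73.97% yield, n(CO2) = 0.40623 mol.
Step 2 (CO2:H2O = 1:1): theoretical n(H2O) = 0.40623 mol, so theoretical mass = 0.40623 × 18.016 = 7.3187 g.
At 87.13% yield, actual mass of H2O = 7.3187 × 0.8713 = 6.3768 g.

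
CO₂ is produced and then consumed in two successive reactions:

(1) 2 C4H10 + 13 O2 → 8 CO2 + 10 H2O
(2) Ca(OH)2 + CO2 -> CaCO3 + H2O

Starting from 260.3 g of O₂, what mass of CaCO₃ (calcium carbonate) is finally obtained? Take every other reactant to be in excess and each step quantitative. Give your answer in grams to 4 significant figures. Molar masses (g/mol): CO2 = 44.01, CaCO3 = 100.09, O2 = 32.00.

n(O2) = 260.30 / 32.00 = 8.1344 mol.
Step 1 gives a 13:8 ratio of O2 to CO2, so n(CO2) = 5.0058 mol.
In step 2 the CO2:CaCO3 ratio is 1:1, so n(CaCO3) = 5.0058 mol.
Mass of CaCO3 = 5.0058 × 100.09 = 501.03 g.

501.0 g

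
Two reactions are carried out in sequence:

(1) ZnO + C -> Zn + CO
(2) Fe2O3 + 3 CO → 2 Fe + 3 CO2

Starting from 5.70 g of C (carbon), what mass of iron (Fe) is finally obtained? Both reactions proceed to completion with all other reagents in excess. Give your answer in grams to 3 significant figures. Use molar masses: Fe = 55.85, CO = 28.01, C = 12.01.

n(C) = 5.700 / 12.01 = 0.4746 mol.
Step 1 gives a 1:1 ratio of C to CO, so n(CO) = 0.4746 mol.
In step 2 the CO:Fe ratio is 3:2, so n(Fe) = 0.3164 mol.
Mass of Fe = 0.3164 × 55.85 = 17.67 g.

17.7 g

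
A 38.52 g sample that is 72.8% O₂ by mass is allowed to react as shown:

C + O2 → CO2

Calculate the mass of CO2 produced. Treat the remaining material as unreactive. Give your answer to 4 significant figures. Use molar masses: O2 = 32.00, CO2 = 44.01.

38.57 g

Mass of pure O2 = 38.52 g × 0.728 = 28.043 g.
n(O2) = 28.043 g / 32.00 g/mol = 0.87633 mol.
From the equation the O2:CO2 mole ratio is 1:1, so n(CO2) = 0.87633 × 1/1 = 0.87633 mol.
Mass of CO2 = 0.87633 mol × 44.01 g/mol = 38.567 g.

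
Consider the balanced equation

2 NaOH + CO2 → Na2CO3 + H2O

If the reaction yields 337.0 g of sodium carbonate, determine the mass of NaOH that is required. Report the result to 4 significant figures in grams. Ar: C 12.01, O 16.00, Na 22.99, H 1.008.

M(Na2CO3) = 2(22.99) + 12.01 + 3(16.00) = 105.99 g/mol.
M(NaOH) = 22.99 + 16.00 + 1.008 = 39.998 g/mol.
n(Na2CO3) = 337.00 g / 105.99 g/mol = 3.1795 mol.
From the equation the Na2CO3:NaOH mole ratio is 1:2, so n(NaOH) = 3.1795 × 2/1 = 6.3591 mol.
Mass of NaOH = 6.3591 mol × 39.998 g/mol = 254.35 g.

254.4 g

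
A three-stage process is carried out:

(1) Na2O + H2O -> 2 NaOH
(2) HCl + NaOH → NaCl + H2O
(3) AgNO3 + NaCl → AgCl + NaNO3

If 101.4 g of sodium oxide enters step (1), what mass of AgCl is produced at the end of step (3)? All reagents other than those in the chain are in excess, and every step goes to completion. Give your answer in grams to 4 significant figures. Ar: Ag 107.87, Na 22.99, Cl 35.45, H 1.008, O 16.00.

468.9 g

M(Na2O) = 2(22.99) + 16.00 = 61.98 g/mol.
M(AgCl) = 107.87 + 35.45 = 143.32 g/mol.
n(Na2O) = 101.4 / 61.98 = 1.6360 mol.
Reaction (1): Na2O→NaOH ratio 1:2 ⇒ n(NaOH) = 3.2720 mol.
Reaction (2): NaOH→NaCl ratio 1:1 ⇒ n(NaCl) = 3.2720 mol.
Reaction (3): NaCl→AgCl ratio 1:1 ⇒ n(AgCl) = 3.2720 mol.
Mass of AgCl = 3.2720 × 143.32 = 468.95 g.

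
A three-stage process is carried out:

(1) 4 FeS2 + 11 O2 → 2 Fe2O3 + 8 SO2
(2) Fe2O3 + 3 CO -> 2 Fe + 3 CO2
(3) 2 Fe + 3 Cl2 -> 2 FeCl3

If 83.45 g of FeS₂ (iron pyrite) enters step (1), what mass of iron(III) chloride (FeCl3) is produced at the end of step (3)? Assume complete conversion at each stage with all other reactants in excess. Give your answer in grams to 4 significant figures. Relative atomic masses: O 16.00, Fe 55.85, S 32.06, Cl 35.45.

112.8 g

M(FeS2) = 55.85 + 2(32.06) = 119.97 g/mol.
M(FeCl3) = 55.85 + 3(35.45) = 162.20 g/mol.
n(FeS2) = 83.45 / 119.97 = 0.69559 mol.
Reaction (1): FeS2→Fe2O3 ratio 4:2 ⇒ n(Fe2O3) = 0.34780 mol.
Reaction (2): Fe2O3→Fe ratio 1:2 ⇒ n(Fe) = 0.69559 mol.
Reaction (3): Fe→FeCl3 ratio 2:2 ⇒ n(FeCl3) = 0.69559 mol.
Mass of FeCl3 = 0.69559 × 162.20 = 112.82 g.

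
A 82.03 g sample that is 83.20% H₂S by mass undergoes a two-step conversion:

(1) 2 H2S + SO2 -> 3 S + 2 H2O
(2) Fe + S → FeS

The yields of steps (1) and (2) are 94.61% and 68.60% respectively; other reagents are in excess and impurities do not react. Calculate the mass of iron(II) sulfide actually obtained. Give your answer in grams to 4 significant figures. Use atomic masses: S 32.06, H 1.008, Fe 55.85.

171.4 g

Pure H2S = 82.03 × 0.8320 = 68.249 g.
M(H2S) = 2(1.008) + 32.06 = 34.076 g/mol.
M(FeS) = 55.85 + 32.06 = 87.91 g/mol.
n(H2S) = 68.249 / 34.076 = 2.0028 mol.
Step 1 (H2S:S = 2:3): theoretical n(S) = 3.0043 mol; at 94.61% yield, n(S) = 2.8423 mol.
Step 2 (S:FeS = 1:1): theoretical n(FeS) = 2.8423 mol, so theoretical mass = 2.8423 × 87.91 = 249.87 g.
At 68.60% yield, actual mass of FeS = 249.87 × 0.6860 = 171.41 g.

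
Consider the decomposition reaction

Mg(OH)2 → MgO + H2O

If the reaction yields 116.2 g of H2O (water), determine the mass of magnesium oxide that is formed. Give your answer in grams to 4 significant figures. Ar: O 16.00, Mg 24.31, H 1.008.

M(H2O) = 2(1.008) + 16.00 = 18.016 g/mol.
M(MgO) = 24.31 + 16.00 = 40.31 g/mol.
n(H2O) = 116.20 g / 18.016 g/mol = 6.4498 mol.
From the equation the H2O:MgO mole ratio is 1:1, so n(MgO) = 6.4498 × 1/1 = 6.4498 mol.
Mass of MgO = 6.4498 mol × 40.31 g/mol = 259.99 g.

260.0 g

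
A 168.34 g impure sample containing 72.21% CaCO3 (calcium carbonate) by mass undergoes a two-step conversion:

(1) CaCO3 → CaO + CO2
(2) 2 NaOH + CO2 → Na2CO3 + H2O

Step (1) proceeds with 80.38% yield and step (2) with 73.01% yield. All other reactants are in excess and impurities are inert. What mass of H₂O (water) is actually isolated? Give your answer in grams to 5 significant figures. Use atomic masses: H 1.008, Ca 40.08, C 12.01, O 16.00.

12.841 g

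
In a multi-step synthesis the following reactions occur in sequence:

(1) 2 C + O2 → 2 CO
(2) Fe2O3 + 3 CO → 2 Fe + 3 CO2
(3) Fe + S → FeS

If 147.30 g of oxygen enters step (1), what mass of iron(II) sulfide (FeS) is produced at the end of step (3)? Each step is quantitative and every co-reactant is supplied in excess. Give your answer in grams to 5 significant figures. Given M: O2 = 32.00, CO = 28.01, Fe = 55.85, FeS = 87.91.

n(O2) = 147.30 / 32.00 = 4.60313 mol.
Reaction (1): O2→CO ratio 1:2 ⇒ n(CO) = 9.20625 mol.
Reaction (2): CO→Fe ratio 3:2 ⇒ n(Fe) = 6.13750 mol.
Reaction (3): Fe→FeS ratio 1:1 ⇒ n(FeS) = 6.13750 mol.
Mass of FeS = 6.13750 × 87.91 = 539.548 g.

539.55 g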